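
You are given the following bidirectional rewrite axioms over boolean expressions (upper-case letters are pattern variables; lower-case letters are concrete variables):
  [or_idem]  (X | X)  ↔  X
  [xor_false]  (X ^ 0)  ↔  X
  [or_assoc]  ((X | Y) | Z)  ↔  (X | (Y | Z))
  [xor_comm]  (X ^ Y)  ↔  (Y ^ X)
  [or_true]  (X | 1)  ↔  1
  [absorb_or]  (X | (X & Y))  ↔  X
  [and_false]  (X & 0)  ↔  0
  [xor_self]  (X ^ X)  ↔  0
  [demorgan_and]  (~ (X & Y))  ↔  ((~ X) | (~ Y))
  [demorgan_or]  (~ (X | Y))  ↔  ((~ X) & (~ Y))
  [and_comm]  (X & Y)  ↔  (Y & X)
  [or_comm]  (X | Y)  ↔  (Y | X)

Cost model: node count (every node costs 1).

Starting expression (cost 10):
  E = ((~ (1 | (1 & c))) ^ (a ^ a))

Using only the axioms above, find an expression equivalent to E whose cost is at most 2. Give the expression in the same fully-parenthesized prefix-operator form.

(~ 1)   [cost 2]

1. [absorb_or →] (1 | (1 & c))  →  1;  E = ((~ 1) ^ (a ^ a))
2. [xor_self →] (a ^ a)  →  0;  E = ((~ 1) ^ 0)
3. [xor_false →] ((~ 1) ^ 0)  →  (~ 1);  cost 2 ≤ 2, done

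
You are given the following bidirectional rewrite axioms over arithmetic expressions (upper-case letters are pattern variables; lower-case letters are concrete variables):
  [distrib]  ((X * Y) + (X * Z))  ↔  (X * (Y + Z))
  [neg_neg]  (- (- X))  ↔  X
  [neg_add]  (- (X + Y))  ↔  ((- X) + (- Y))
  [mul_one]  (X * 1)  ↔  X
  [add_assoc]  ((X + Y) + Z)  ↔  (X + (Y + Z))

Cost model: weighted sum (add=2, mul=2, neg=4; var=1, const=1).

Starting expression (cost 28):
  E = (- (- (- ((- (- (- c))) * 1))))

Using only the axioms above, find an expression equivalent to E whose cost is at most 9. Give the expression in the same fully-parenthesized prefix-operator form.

(1) (- (- (- ((- (- (- c))) * 1))))  =[neg_neg →]=  (- ((- (- (- c))) * 1))
(2) ((- (- (- c))) * 1)  =[mul_one →]=  (- (- (- c)))    ⊢ (- (- (- (- c))))
(3) (- (- c))  =[neg_neg →]=  c    ⊢ cost 9, within 9

(- (- c))   [cost 9]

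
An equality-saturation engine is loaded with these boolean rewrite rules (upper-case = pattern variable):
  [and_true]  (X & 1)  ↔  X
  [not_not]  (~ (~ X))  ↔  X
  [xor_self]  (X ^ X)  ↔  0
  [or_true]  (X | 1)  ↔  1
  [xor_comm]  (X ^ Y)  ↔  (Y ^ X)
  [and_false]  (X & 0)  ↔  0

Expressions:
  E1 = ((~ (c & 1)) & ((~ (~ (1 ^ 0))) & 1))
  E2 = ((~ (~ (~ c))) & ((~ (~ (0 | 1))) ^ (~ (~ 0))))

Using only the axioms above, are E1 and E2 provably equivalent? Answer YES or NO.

(1) ((~ (~ (1 ^ 0))) & 1)  =[and_true →]=  (~ (~ (1 ^ 0)))    ⊢ ((~ (c & 1)) & (~ (~ (1 ^ 0))))
(2) (~ (~ (1 ^ 0)))  =[not_not →]=  (1 ^ 0)    ⊢ ((~ (c & 1)) & (1 ^ 0))
(3) (c & 1)  =[and_true →]=  c    ⊢ ((~ c) & (1 ^ 0))
(4) c  =[not_not ←]=  (~ (~ c))    ⊢ ((~ (~ (~ c))) & (1 ^ 0))
(5) 1  =[or_true ←]=  (0 | 1)    ⊢ ((~ (~ (~ c))) & ((0 | 1) ^ 0))
(6) 0  =[not_not ←]=  (~ (~ 0))    ⊢ ((~ (~ (~ c))) & ((0 | 1) ^ (~ (~ 0))))
(7) (0 | 1)  =[not_not ←]=  (~ (~ (0 | 1)))    ⊢ E2

YES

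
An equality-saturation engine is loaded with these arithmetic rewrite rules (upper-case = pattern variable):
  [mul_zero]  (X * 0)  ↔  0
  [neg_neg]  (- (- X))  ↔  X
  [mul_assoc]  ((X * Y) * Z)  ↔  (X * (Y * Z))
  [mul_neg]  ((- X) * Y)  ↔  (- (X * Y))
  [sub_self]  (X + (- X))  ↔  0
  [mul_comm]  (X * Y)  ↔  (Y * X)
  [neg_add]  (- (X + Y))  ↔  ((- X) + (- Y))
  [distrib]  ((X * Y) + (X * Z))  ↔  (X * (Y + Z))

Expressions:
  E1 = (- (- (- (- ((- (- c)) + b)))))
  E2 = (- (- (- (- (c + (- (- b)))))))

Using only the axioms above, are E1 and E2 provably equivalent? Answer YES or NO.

1. [neg_neg →] (- (- ((- (- c)) + b)))  →  ((- (- c)) + b);  E1 = (- (- ((- (- c)) + b)))
2. [neg_neg →] (- (- ((- (- c)) + b)))  →  ((- (- c)) + b)
3. [neg_neg →] (- (- c))  →  c;  E1 = (c + b)
4. [neg_neg ←] (c + b)  →  (- (- (c + b)))
5. [neg_neg ←] (- (c + b))  →  (- (- (- (c + b))));  E1 = (- (- (- (- (c + b)))))
6. [neg_neg ←] b  →  (- (- b));  this is E2

YES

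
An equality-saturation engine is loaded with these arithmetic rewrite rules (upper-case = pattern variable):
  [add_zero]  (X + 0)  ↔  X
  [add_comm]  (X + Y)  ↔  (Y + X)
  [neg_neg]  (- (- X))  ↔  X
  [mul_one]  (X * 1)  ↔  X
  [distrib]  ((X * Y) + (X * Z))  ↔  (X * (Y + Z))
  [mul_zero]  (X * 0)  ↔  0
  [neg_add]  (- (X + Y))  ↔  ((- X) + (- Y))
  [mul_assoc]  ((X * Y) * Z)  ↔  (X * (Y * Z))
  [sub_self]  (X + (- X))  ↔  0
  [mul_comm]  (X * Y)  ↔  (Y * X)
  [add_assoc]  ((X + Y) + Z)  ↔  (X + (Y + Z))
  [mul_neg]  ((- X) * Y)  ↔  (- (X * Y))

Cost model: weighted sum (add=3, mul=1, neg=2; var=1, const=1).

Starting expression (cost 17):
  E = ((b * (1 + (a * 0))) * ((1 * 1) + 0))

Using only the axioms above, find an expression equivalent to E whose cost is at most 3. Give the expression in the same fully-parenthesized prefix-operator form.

(1 * b)   [cost 3]

1. [mul_zero →] (a * 0)  →  0;  E = ((b * (1 + 0)) * ((1 * 1) + 0))
2. [add_zero →] (1 + 0)  →  1;  E = ((b * 1) * ((1 * 1) + 0))
3. [mul_one →] (1 * 1)  →  1;  E = ((b * 1) * (1 + 0))
4. [add_zero →] (1 + 0)  →  1;  E = ((b * 1) * 1)
5. [mul_comm →] ((b * 1) * 1)  →  (1 * (b * 1))
6. [mul_one →] (b * 1)  →  b;  cost 3 ≤ 3, done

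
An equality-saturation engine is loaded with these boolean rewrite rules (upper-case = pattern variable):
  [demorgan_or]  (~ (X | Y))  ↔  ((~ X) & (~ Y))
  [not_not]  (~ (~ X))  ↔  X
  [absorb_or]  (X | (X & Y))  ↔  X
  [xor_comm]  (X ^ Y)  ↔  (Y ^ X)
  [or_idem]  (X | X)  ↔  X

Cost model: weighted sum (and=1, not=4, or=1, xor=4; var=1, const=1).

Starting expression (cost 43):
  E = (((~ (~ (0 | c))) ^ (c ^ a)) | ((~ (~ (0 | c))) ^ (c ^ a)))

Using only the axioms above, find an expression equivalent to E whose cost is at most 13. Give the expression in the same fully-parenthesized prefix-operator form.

((0 | c) ^ (c ^ a))   [cost 13]

step 1: not_not (→) rewrites (~ (~ (0 | c))) into (0 | c), now (((~ (~ (0 | c))) ^ (c ^ a)) | ((0 | c) ^ (c ^ a)))
step 2: not_not (→) rewrites (~ (~ (0 | c))) into (0 | c), now (((0 | c) ^ (c ^ a)) | ((0 | c) ^ (c ^ a)))
step 3: or_idem (→) rewrites (((0 | c) ^ (c ^ a)) | ((0 | c) ^ (c ^ a))) into ((0 | c) ^ (c ^ a)), reaching cost 13 (bound 13)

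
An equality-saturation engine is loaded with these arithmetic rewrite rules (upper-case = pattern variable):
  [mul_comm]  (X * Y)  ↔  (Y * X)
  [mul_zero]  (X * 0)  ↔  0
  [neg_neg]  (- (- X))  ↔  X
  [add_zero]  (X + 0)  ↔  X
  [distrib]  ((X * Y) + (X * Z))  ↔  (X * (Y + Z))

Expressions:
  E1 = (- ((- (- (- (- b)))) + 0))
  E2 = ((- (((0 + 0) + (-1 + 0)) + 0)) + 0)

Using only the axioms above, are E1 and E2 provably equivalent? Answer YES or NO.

NO

Every axiom is a valid identity, so a rewrite proof would force E1 and E2 to agree under every assignment.
At b=0: E1 = 0 but E2 = 1; they differ, so no derivation exists.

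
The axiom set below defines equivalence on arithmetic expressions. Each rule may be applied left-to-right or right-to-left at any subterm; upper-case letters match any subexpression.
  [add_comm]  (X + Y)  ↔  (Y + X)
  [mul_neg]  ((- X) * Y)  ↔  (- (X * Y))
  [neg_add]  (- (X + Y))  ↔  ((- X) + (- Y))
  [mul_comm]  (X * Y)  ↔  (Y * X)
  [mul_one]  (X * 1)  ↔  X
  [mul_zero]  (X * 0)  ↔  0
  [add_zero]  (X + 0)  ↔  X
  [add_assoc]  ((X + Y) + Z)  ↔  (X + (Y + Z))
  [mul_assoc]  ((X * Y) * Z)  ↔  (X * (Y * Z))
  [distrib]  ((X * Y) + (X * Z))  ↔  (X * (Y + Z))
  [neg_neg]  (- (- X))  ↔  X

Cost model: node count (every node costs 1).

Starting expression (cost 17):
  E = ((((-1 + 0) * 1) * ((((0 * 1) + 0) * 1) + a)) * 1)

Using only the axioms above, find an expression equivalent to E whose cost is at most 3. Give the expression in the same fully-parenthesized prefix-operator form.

(-1 * a)   [cost 3]

1. [add_zero →] ((0 * 1) + 0)  →  (0 * 1);  E = ((((-1 + 0) * 1) * (((0 * 1) * 1) + a)) * 1)
2. [add_comm →] (((0 * 1) * 1) + a)  →  (a + ((0 * 1) * 1));  E = ((((-1 + 0) * 1) * (a + ((0 * 1) * 1))) * 1)
3. [mul_one →] ((((-1 + 0) * 1) * (a + ((0 * 1) * 1))) * 1)  →  (((-1 + 0) * 1) * (a + ((0 * 1) * 1)))
4. [mul_one →] (0 * 1)  →  0;  E = (((-1 + 0) * 1) * (a + (0 * 1)))
5. [mul_one →] ((-1 + 0) * 1)  →  (-1 + 0);  E = ((-1 + 0) * (a + (0 * 1)))
6. [mul_one →] (0 * 1)  →  0;  E = ((-1 + 0) * (a + 0))
7. [add_zero →] (a + 0)  →  a;  E = ((-1 + 0) * a)
8. [add_zero →] (-1 + 0)  →  -1;  cost 3 ≤ 3, done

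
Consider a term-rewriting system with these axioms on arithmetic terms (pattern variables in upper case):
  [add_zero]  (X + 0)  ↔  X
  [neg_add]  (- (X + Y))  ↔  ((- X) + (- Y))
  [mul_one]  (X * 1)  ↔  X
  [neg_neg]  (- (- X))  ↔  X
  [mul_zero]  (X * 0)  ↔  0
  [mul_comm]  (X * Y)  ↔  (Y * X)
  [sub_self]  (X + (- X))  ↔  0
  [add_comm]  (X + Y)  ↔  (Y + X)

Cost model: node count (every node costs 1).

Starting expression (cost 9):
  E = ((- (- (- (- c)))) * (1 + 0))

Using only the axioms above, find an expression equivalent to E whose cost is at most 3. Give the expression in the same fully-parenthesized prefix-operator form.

1. [add_zero →] (1 + 0)  →  1;  E = ((- (- (- (- c)))) * 1)
2. [mul_one →] ((- (- (- (- c)))) * 1)  →  (- (- (- (- c))))
3. [neg_neg →] (- (- c))  →  c;  cost 3 ≤ 3, done

(- (- c))   [cost 3]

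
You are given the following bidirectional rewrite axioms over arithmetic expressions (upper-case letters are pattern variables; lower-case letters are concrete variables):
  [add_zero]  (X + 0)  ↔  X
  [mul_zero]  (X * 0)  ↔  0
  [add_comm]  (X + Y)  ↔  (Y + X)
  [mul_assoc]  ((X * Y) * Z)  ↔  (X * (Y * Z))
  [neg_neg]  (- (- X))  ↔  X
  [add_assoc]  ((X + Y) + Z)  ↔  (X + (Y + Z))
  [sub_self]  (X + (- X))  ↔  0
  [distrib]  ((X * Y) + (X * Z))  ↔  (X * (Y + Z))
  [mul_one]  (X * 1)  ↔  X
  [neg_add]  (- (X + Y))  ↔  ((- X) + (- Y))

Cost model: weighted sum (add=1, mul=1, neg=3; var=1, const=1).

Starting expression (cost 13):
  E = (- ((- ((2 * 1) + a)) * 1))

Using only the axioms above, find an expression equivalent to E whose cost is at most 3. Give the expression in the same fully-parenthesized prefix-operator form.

(2 + a)   [cost 3]

(1) (2 * 1)  =[mul_one →]=  2    ⊢ (- ((- (2 + a)) * 1))
(2) ((- (2 + a)) * 1)  =[mul_one →]=  (- (2 + a))    ⊢ (- (- (2 + a)))
(3) (- (- (2 + a)))  =[neg_neg →]=  (2 + a)    ⊢ cost 3, within 3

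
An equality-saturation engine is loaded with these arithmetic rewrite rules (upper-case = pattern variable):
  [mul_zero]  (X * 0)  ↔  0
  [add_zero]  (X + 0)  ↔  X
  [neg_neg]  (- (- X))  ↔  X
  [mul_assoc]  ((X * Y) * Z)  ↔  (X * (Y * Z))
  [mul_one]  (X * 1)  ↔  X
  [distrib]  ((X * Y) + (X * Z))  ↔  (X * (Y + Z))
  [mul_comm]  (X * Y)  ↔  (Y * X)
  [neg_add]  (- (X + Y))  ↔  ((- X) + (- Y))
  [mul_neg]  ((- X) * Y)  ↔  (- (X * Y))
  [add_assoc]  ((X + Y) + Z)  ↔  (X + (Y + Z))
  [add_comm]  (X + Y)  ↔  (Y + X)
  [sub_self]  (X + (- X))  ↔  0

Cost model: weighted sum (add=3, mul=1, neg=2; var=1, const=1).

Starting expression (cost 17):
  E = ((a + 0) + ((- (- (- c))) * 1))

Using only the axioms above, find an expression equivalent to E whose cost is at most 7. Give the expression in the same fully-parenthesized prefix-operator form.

(a + (- c))   [cost 7]

step 1: add_zero (→) rewrites (a + 0) into a, now (a + ((- (- (- c))) * 1))
step 2: mul_one (→) rewrites ((- (- (- c))) * 1) into (- (- (- c))), now (a + (- (- (- c))))
step 3: neg_neg (→) rewrites (- (- (- c))) into (- c), reaching cost 7 (bound 7)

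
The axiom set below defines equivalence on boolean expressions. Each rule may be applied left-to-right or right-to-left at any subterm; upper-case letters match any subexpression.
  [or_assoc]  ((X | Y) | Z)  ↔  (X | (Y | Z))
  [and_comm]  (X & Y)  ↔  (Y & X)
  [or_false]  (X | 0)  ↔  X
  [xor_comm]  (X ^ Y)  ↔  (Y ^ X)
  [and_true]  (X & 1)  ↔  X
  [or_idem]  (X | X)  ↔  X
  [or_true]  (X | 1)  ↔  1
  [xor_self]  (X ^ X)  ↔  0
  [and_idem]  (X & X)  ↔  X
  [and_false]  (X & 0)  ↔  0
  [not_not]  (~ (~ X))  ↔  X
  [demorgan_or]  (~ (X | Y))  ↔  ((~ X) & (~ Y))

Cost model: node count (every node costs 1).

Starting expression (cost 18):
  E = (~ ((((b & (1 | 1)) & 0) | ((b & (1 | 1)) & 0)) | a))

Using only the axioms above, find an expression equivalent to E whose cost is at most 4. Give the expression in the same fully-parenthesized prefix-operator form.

step 1: or_idem (→) rewrites (((b & (1 | 1)) & 0) | ((b & (1 | 1)) & 0)) into ((b & (1 | 1)) & 0), now (~ (((b & (1 | 1)) & 0) | a))
step 2: or_idem (→) rewrites (1 | 1) into 1, now (~ (((b & 1) & 0) | a))
step 3: and_true (→) rewrites (b & 1) into b, now (~ ((b & 0) | a))
step 4: and_false (→) rewrites (b & 0) into 0, reaching cost 4 (bound 4)

(~ (0 | a))   [cost 4]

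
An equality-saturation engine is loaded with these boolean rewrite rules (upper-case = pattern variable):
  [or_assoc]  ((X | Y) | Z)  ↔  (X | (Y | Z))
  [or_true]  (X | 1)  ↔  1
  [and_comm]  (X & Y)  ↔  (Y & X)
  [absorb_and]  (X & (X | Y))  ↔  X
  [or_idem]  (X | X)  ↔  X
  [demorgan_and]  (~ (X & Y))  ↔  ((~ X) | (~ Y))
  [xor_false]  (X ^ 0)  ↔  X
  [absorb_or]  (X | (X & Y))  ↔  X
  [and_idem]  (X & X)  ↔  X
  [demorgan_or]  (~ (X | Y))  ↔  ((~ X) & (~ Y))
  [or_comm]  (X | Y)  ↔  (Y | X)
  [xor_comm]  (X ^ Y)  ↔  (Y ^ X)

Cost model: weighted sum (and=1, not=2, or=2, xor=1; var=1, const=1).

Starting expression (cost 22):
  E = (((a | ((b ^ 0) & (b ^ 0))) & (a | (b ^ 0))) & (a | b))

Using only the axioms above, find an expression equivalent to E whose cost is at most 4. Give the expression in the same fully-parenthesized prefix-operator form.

(1) ((b ^ 0) & (b ^ 0))  =[and_idem →]=  (b ^ 0)    ⊢ (((a | (b ^ 0)) & (a | (b ^ 0))) & (a | b))
(2) ((a | (b ^ 0)) & (a | (b ^ 0)))  =[and_idem →]=  (a | (b ^ 0))    ⊢ ((a | (b ^ 0)) & (a | b))
(3) (b ^ 0)  =[xor_false →]=  b    ⊢ ((a | b) & (a | b))
(4) ((a | b) & (a | b))  =[and_idem →]=  (a | b)    ⊢ cost 4, within 4

(a | b)   [cost 4]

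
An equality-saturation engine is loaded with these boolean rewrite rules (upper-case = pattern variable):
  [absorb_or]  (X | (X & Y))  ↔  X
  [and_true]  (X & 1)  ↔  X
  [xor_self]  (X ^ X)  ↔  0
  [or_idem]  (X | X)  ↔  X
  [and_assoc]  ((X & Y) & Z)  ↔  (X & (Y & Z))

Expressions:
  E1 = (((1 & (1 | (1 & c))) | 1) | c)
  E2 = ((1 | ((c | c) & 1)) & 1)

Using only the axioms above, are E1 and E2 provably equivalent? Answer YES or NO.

YES

step 1: absorb_or (→) rewrites (1 | (1 & c)) into 1, now (((1 & 1) | 1) | c)
step 2: and_true (→) rewrites (1 & 1) into 1, now ((1 | 1) | c)
step 3: or_idem (→) rewrites (1 | 1) into 1, now (1 | c)
step 4: and_true (←) rewrites c into (c & 1), now (1 | (c & 1))
step 5: and_true (←) rewrites (1 | (c & 1)) into ((1 | (c & 1)) & 1)
step 6: or_idem (←) rewrites c into (c | c), which is E2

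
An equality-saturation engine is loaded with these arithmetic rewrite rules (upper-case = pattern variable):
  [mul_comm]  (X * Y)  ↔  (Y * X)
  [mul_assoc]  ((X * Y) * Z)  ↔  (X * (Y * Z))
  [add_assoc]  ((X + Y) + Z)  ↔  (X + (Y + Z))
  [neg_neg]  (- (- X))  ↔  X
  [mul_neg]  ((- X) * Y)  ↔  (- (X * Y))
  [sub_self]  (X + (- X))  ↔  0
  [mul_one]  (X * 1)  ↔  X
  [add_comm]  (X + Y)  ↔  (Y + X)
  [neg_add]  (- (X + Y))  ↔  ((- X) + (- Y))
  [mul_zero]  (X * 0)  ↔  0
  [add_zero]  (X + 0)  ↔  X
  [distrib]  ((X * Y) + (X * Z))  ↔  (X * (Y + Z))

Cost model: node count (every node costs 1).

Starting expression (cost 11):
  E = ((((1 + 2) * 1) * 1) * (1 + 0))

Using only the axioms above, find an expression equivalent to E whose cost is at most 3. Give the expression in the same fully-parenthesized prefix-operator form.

(1 + 2)   [cost 3]

1. [mul_one →] ((1 + 2) * 1)  →  (1 + 2);  E = (((1 + 2) * 1) * (1 + 0))
2. [mul_one →] ((1 + 2) * 1)  →  (1 + 2);  E = ((1 + 2) * (1 + 0))
3. [add_zero →] (1 + 0)  →  1;  E = ((1 + 2) * 1)
4. [mul_one →] ((1 + 2) * 1)  →  (1 + 2);  cost 3 ≤ 3, done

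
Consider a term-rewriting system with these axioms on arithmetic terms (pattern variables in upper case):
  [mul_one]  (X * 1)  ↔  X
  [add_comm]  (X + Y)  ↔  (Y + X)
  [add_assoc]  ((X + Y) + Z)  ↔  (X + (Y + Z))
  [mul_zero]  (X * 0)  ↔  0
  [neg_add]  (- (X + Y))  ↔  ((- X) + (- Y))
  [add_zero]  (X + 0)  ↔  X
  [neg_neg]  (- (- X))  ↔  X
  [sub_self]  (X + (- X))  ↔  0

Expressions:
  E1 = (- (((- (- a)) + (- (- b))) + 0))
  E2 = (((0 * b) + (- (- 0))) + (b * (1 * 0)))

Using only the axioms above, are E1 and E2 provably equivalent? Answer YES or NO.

NO

The axioms are sound identities: if E1 ↔* E2 then E1 and E2 evaluate identically under any assignment.
Under a=0, b=1: E1 evaluates to -1, E2 to 0. Distinct ⇒ no rewrite sequence connects them.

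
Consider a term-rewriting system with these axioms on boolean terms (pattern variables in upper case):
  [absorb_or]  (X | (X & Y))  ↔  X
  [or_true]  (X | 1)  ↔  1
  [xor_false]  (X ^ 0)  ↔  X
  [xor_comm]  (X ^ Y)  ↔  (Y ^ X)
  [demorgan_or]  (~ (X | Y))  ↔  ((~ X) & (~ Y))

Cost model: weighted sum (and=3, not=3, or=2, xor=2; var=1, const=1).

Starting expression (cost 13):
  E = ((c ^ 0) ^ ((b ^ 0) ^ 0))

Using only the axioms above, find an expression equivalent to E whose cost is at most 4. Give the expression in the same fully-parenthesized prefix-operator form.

step 1: xor_false (→) rewrites (c ^ 0) into c, now (c ^ ((b ^ 0) ^ 0))
step 2: xor_false (→) rewrites (b ^ 0) into b, now (c ^ (b ^ 0))
step 3: xor_false (→) rewrites (b ^ 0) into b, reaching cost 4 (bound 4)

(c ^ b)   [cost 4]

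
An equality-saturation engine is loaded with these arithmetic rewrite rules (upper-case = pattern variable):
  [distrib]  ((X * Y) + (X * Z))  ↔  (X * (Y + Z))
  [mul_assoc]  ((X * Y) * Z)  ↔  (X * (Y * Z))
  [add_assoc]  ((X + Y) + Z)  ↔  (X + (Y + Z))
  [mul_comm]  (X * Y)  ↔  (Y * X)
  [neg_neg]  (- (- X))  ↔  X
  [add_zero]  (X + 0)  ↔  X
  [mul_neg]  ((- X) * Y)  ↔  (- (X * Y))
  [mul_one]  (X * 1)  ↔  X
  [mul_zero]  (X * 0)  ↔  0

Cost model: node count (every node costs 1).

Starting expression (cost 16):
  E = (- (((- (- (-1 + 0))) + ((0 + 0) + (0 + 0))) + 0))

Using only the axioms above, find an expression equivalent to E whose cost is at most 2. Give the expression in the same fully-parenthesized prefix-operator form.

(- -1)   [cost 2]

step 1: add_zero (→) rewrites (-1 + 0) into -1, now (- (((- (- -1)) + ((0 + 0) + (0 + 0))) + 0))
step 2: add_zero (→) rewrites (0 + 0) into 0, now (- (((- (- -1)) + (0 + (0 + 0))) + 0))
step 3: add_zero (→) rewrites (((- (- -1)) + (0 + (0 + 0))) + 0) into ((- (- -1)) + (0 + (0 + 0))), now (- ((- (- -1)) + (0 + (0 + 0))))
step 4: neg_neg (→) rewrites (- (- -1)) into -1, now (- (-1 + (0 + (0 + 0))))
step 5: add_zero (→) rewrites (0 + 0) into 0, now (- (-1 + (0 + 0)))
step 6: add_zero (→) rewrites (0 + 0) into 0, now (- (-1 + 0))
step 7: add_zero (→) rewrites (-1 + 0) into -1, reaching cost 2 (bound 2)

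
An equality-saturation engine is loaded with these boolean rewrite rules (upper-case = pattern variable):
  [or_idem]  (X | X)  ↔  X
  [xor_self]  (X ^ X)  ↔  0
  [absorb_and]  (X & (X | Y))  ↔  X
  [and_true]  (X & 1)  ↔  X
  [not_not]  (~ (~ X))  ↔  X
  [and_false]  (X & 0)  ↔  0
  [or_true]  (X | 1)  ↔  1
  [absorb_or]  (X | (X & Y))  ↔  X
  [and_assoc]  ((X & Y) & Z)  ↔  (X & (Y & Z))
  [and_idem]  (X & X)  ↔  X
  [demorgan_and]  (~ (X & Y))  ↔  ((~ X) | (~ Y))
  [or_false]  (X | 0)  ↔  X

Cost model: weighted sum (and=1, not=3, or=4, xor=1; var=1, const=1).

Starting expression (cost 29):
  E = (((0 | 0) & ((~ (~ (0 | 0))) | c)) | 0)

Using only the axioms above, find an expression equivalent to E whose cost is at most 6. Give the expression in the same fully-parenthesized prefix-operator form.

1. [not_not →] (~ (~ (0 | 0)))  →  (0 | 0);  E = (((0 | 0) & ((0 | 0) | c)) | 0)
2. [absorb_and →] ((0 | 0) & ((0 | 0) | c))  →  (0 | 0);  E = ((0 | 0) | 0)
3. [or_false →] (0 | 0)  →  0;  cost 6 ≤ 6, done

(0 | 0)   [cost 6]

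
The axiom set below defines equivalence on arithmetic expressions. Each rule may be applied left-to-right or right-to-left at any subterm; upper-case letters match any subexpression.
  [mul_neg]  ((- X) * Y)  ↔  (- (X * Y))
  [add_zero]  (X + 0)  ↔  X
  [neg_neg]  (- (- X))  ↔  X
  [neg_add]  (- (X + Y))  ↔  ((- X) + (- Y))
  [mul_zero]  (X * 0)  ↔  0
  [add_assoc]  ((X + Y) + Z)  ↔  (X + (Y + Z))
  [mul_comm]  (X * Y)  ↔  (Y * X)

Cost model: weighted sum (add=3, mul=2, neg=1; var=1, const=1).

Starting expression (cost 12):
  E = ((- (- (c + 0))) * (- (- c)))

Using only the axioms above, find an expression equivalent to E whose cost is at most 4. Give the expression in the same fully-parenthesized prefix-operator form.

(1) (- (- (c + 0)))  =[neg_neg →]=  (c + 0)    ⊢ ((c + 0) * (- (- c)))
(2) (- (- c))  =[neg_neg →]=  c    ⊢ ((c + 0) * c)
(3) (c + 0)  =[add_zero →]=  c    ⊢ cost 4, within 4

(c * c)   [cost 4]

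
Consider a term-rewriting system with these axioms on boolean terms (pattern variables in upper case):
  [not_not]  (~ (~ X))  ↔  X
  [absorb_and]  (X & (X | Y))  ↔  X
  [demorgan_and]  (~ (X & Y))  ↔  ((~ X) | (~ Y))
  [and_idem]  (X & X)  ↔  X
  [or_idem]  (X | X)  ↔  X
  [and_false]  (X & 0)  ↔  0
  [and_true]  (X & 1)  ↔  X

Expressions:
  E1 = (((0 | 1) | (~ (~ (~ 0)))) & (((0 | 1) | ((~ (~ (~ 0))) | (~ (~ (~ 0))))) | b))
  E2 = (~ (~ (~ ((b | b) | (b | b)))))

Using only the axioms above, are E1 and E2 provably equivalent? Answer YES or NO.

Every axiom is a valid identity, so a rewrite proof would force E1 and E2 to agree under every assignment.
At b=1: E1 = 1 but E2 = 0; they differ, so no derivation exists.

NO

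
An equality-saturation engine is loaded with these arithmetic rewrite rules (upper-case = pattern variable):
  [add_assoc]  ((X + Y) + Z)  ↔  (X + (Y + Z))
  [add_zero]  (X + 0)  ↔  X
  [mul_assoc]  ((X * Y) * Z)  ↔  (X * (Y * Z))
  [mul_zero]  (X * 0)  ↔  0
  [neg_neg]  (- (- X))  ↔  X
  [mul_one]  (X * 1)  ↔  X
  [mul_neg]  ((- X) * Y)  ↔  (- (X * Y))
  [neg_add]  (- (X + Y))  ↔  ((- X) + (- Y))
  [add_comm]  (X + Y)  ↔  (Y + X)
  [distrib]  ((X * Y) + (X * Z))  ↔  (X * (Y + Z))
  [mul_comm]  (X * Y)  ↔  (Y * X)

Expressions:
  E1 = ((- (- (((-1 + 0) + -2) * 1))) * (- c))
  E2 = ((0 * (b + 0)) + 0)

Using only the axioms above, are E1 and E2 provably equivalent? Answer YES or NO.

Every axiom is a valid identity, so a rewrite proof would force E1 and E2 to agree under every assignment.
At b=0, c=1: E1 = 3 but E2 = 0; they differ, so no derivation exists.

NO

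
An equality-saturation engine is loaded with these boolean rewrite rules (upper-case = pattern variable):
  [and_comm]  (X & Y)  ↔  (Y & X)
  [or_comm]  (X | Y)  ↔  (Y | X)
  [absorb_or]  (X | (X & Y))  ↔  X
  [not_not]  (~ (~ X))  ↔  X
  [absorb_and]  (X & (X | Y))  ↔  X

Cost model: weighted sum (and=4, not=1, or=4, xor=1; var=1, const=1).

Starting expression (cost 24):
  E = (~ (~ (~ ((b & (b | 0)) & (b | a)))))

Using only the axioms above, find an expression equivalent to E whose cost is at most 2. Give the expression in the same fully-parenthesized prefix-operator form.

(~ b)   [cost 2]

(1) (b & (b | 0))  =[absorb_and →]=  b    ⊢ (~ (~ (~ (b & (b | a)))))
(2) (b & (b | a))  =[absorb_and →]=  b    ⊢ (~ (~ (~ b)))
(3) (~ (~ b))  =[not_not →]=  b    ⊢ cost 2, within 2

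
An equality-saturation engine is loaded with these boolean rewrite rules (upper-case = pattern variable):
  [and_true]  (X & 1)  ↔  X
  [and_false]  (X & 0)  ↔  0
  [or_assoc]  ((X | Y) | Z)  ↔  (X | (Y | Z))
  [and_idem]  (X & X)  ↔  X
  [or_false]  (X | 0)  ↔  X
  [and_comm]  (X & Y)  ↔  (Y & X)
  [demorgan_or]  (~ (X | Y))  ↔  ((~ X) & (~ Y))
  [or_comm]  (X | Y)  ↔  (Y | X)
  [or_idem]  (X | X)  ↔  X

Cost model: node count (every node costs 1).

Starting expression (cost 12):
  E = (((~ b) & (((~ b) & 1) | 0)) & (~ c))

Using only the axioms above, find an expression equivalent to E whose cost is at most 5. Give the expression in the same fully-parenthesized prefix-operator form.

(1) ((~ b) & 1)  =[and_true →]=  (~ b)    ⊢ (((~ b) & ((~ b) | 0)) & (~ c))
(2) ((~ b) | 0)  =[or_false →]=  (~ b)    ⊢ (((~ b) & (~ b)) & (~ c))
(3) ((~ b) & (~ b))  =[and_idem →]=  (~ b)    ⊢ cost 5, within 5

((~ b) & (~ c))   [cost 5]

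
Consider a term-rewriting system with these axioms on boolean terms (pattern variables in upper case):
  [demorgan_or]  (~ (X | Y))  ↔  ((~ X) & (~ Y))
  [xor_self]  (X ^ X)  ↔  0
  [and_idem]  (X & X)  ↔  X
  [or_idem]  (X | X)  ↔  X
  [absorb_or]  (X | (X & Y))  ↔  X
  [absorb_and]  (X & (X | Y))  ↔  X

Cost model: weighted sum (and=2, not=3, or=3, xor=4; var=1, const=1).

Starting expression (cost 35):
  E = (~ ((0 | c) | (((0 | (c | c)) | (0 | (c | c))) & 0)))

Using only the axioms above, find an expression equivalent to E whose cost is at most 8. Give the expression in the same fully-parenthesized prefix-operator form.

(~ (0 | c))   [cost 8]

(1) ((0 | (c | c)) | (0 | (c | c)))  =[or_idem →]=  (0 | (c | c))    ⊢ (~ ((0 | c) | ((0 | (c | c)) & 0)))
(2) (c | c)  =[or_idem →]=  c    ⊢ (~ ((0 | c) | ((0 | c) & 0)))
(3) ((0 | c) | ((0 | c) & 0))  =[absorb_or →]=  (0 | c)    ⊢ cost 8, within 8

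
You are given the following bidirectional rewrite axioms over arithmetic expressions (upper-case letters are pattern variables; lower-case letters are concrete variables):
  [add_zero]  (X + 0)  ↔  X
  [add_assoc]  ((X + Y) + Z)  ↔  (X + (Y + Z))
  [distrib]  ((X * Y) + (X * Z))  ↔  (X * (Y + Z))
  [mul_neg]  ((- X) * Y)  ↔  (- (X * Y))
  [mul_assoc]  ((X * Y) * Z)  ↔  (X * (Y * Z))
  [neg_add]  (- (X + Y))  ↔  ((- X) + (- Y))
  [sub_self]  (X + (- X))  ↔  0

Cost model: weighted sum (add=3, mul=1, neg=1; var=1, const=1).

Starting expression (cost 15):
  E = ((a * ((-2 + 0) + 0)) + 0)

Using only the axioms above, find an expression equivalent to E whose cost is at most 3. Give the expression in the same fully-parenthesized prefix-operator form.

(a * -2)   [cost 3]

step 1: add_zero (→) rewrites (-2 + 0) into -2, now ((a * (-2 + 0)) + 0)
step 2: add_zero (→) rewrites (-2 + 0) into -2, now ((a * -2) + 0)
step 3: add_zero (→) rewrites ((a * -2) + 0) into (a * -2), reaching cost 3 (bound 3)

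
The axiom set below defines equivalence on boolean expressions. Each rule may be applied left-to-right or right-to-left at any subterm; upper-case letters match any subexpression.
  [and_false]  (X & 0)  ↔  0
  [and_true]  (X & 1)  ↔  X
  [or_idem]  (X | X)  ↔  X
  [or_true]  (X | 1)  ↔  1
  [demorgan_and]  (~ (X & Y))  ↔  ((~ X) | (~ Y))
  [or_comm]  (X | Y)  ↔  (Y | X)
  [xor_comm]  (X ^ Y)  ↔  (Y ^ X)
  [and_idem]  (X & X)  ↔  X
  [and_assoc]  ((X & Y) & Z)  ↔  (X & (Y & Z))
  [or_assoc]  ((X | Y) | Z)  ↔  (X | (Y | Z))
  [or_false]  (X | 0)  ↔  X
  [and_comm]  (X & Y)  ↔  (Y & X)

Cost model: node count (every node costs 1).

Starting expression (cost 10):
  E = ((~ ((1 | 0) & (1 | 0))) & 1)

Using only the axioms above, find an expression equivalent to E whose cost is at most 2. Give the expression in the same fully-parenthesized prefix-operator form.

(~ 1)   [cost 2]

1. [and_idem →] ((1 | 0) & (1 | 0))  →  (1 | 0);  E = ((~ (1 | 0)) & 1)
2. [or_false →] (1 | 0)  →  1;  E = ((~ 1) & 1)
3. [and_true →] ((~ 1) & 1)  →  (~ 1);  cost 2 ≤ 2, done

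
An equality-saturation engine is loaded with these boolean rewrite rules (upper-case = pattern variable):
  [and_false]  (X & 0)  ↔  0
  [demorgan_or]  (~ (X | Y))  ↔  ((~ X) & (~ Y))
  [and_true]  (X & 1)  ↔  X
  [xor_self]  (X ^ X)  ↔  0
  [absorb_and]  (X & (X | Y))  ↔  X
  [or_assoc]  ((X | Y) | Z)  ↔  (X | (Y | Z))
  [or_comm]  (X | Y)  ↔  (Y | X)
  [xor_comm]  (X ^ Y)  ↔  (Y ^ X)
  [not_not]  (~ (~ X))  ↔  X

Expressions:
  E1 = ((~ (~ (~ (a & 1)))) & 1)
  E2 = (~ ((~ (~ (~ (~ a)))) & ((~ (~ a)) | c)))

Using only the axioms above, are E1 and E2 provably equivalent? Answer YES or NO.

1. [not_not →] (~ (~ (~ (a & 1))))  →  (~ (a & 1));  E1 = ((~ (a & 1)) & 1)
2. [and_true →] ((~ (a & 1)) & 1)  →  (~ (a & 1))
3. [and_true →] (a & 1)  →  a;  E1 = (~ a)
4. [not_not ←] (~ a)  →  (~ (~ (~ a)))
5. [absorb_and ←] (~ (~ a))  →  ((~ (~ a)) & ((~ (~ a)) | c));  E1 = (~ ((~ (~ a)) & ((~ (~ a)) | c)))
6. [not_not ←] a  →  (~ (~ a));  this is E2

YES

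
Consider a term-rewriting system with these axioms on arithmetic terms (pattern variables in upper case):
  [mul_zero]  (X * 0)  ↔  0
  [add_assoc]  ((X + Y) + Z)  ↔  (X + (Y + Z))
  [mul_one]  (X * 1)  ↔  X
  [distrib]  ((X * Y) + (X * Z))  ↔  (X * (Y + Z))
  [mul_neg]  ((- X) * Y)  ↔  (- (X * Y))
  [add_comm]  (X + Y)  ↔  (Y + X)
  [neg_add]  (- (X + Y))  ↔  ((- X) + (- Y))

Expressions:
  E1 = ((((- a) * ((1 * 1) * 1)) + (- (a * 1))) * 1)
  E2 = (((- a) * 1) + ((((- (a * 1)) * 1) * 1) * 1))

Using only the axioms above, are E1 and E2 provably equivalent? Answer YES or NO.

YES

step 1: mul_one (→) rewrites ((1 * 1) * 1) into (1 * 1), now ((((- a) * (1 * 1)) + (- (a * 1))) * 1)
step 2: mul_one (→) rewrites ((((- a) * (1 * 1)) + (- (a * 1))) * 1) into (((- a) * (1 * 1)) + (- (a * 1)))
step 3: mul_one (→) rewrites (1 * 1) into 1, now (((- a) * 1) + (- (a * 1)))
step 4: mul_one (→) rewrites (a * 1) into a, now (((- a) * 1) + (- a))
step 5: mul_one (→) rewrites ((- a) * 1) into (- a), now ((- a) + (- a))
step 6: mul_one (←) rewrites a into (a * 1), now ((- (a * 1)) + (- a))
step 7: add_comm (→) rewrites ((- (a * 1)) + (- a)) into ((- a) + (- (a * 1)))
step 8: mul_one (←) rewrites (- (a * 1)) into ((- (a * 1)) * 1), now ((- a) + ((- (a * 1)) * 1))
step 9: mul_one (←) rewrites (- a) into ((- a) * 1), now (((- a) * 1) + ((- (a * 1)) * 1))
step 10: mul_one (←) rewrites ((- (a * 1)) * 1) into (((- (a * 1)) * 1) * 1), now (((- a) * 1) + (((- (a * 1)) * 1) * 1))
step 11: mul_one (←) rewrites ((- (a * 1)) * 1) into (((- (a * 1)) * 1) * 1), which is E2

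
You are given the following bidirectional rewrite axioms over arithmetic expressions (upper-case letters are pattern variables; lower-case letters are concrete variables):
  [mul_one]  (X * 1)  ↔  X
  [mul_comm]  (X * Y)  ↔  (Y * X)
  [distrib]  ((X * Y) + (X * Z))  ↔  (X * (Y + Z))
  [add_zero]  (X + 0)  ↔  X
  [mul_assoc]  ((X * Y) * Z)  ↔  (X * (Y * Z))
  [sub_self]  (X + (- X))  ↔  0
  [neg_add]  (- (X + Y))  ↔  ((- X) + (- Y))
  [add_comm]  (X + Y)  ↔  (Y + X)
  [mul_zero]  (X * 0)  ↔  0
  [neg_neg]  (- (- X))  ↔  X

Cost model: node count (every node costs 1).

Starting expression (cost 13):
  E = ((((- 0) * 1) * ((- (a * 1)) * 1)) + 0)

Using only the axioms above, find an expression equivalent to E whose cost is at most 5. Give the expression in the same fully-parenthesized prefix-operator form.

(1) ((- (a * 1)) * 1)  =[mul_one →]=  (- (a * 1))    ⊢ ((((- 0) * 1) * (- (a * 1))) + 0)
(2) ((((- 0) * 1) * (- (a * 1))) + 0)  =[add_zero →]=  (((- 0) * 1) * (- (a * 1)))
(3) (a * 1)  =[mul_one →]=  a    ⊢ (((- 0) * 1) * (- a))
(4) ((- 0) * 1)  =[mul_one →]=  (- 0)    ⊢ cost 5, within 5

((- 0) * (- a))   [cost 5]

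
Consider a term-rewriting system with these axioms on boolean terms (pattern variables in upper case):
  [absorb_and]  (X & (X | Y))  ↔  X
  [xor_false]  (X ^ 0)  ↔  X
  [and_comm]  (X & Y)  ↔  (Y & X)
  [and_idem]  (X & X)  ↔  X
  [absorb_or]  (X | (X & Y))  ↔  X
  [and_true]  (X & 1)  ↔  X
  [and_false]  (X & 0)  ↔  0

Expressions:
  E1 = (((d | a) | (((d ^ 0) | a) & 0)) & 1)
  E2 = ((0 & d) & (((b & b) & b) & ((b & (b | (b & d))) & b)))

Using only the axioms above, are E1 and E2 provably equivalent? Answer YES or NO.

NO

Every axiom is a valid identity, so a rewrite proof would force E1 and E2 to agree under every assignment.
At a=0, b=0, d=1: E1 = 1 but E2 = 0; they differ, so no derivation exists.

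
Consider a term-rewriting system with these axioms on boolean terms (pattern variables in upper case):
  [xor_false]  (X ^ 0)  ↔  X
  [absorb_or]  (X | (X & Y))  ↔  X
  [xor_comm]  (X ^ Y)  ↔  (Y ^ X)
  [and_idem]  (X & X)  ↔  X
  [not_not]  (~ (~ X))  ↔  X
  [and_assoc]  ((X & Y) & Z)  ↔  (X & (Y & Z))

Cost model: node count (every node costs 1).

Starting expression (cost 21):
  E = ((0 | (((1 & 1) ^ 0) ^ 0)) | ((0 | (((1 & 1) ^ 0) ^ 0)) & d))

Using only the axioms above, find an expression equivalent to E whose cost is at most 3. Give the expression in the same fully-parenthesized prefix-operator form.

(0 | 1)   [cost 3]

1. [absorb_or →] ((0 | (((1 & 1) ^ 0) ^ 0)) | ((0 | (((1 & 1) ^ 0) ^ 0)) & d))  →  (0 | (((1 & 1) ^ 0) ^ 0))
2. [and_idem →] (1 & 1)  →  1;  E = (0 | ((1 ^ 0) ^ 0))
3. [xor_false →] ((1 ^ 0) ^ 0)  →  (1 ^ 0);  E = (0 | (1 ^ 0))
4. [xor_false →] (1 ^ 0)  →  1;  cost 3 ≤ 3, done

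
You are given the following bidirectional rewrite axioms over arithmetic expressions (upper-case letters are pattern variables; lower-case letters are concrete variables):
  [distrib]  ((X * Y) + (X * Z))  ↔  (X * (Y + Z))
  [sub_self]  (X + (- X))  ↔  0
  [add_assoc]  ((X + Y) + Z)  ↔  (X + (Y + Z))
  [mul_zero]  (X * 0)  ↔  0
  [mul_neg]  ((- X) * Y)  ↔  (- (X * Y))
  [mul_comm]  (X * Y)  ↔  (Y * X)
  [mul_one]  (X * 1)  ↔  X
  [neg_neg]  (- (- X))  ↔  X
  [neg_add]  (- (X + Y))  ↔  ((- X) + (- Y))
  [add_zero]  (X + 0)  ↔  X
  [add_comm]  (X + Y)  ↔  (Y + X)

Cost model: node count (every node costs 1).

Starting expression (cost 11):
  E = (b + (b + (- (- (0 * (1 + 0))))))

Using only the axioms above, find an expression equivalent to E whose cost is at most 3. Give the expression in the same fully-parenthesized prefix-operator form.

(b + b)   [cost 3]

(1) (1 + 0)  =[add_zero →]=  1    ⊢ (b + (b + (- (- (0 * 1)))))
(2) (0 * 1)  =[mul_one →]=  0    ⊢ (b + (b + (- (- 0))))
(3) (- (- 0))  =[neg_neg →]=  0    ⊢ (b + (b + 0))
(4) (b + 0)  =[add_zero →]=  b    ⊢ cost 3, within 3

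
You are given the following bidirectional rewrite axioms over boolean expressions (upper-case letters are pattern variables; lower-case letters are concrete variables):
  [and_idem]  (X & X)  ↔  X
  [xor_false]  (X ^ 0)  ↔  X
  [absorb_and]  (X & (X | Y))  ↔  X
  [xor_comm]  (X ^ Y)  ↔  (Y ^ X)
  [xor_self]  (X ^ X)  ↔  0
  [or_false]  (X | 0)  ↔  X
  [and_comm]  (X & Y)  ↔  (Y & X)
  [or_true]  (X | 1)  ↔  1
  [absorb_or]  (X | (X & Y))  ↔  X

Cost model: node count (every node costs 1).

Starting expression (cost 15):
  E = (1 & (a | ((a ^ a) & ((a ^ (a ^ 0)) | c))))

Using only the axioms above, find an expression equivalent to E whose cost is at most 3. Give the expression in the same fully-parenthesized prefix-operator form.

(1 & a)   [cost 3]

step 1: xor_false (→) rewrites (a ^ 0) into a, now (1 & (a | ((a ^ a) & ((a ^ a) | c))))
step 2: absorb_and (→) rewrites ((a ^ a) & ((a ^ a) | c)) into (a ^ a), now (1 & (a | (a ^ a)))
step 3: xor_self (→) rewrites (a ^ a) into 0, now (1 & (a | 0))
step 4: or_false (→) rewrites (a | 0) into a, reaching cost 3 (bound 3)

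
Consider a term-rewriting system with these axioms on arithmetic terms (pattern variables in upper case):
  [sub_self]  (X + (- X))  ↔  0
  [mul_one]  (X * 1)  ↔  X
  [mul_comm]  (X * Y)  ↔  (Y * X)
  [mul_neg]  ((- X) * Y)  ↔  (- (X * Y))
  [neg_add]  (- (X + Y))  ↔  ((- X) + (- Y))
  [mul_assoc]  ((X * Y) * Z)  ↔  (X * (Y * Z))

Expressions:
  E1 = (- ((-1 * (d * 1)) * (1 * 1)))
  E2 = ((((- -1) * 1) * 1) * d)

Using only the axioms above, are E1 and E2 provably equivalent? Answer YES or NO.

step 1: mul_one (→) rewrites (d * 1) into d, now (- ((-1 * d) * (1 * 1)))
step 2: mul_one (→) rewrites (1 * 1) into 1, now (- ((-1 * d) * 1))
step 3: mul_one (→) rewrites ((-1 * d) * 1) into (-1 * d), now (- (-1 * d))
step 4: mul_neg (←) rewrites (- (-1 * d)) into ((- -1) * d)
step 5: mul_one (←) rewrites (- -1) into ((- -1) * 1), now (((- -1) * 1) * d)
step 6: mul_one (←) rewrites (- -1) into ((- -1) * 1), which is E2

YES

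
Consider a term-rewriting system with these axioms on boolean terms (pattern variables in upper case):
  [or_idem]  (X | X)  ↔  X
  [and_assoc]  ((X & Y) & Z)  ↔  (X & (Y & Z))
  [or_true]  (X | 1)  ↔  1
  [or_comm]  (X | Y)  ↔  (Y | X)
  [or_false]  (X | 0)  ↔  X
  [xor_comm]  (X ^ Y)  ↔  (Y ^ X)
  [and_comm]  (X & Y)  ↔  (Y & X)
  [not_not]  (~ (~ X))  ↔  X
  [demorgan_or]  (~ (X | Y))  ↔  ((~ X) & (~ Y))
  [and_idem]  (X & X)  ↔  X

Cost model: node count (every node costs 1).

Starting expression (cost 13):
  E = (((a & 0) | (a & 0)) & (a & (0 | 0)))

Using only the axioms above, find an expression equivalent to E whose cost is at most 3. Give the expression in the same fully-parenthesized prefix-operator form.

1. [or_false →] (0 | 0)  →  0;  E = (((a & 0) | (a & 0)) & (a & 0))
2. [or_idem →] ((a & 0) | (a & 0))  →  (a & 0);  E = ((a & 0) & (a & 0))
3. [and_idem →] ((a & 0) & (a & 0))  →  (a & 0);  cost 3 ≤ 3, done

(a & 0)   [cost 3]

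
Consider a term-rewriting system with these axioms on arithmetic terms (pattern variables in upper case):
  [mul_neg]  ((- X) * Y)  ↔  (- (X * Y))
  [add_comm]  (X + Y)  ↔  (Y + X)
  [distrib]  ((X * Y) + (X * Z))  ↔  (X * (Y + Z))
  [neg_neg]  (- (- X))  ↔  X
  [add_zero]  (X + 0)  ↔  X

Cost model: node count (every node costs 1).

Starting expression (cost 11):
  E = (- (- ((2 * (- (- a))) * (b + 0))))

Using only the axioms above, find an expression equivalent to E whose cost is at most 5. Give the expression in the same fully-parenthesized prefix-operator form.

((2 * a) * b)   [cost 5]

1. [neg_neg →] (- (- ((2 * (- (- a))) * (b + 0))))  →  ((2 * (- (- a))) * (b + 0))
2. [neg_neg →] (- (- a))  →  a;  E = ((2 * a) * (b + 0))
3. [add_zero →] (b + 0)  →  b;  cost 5 ≤ 5, done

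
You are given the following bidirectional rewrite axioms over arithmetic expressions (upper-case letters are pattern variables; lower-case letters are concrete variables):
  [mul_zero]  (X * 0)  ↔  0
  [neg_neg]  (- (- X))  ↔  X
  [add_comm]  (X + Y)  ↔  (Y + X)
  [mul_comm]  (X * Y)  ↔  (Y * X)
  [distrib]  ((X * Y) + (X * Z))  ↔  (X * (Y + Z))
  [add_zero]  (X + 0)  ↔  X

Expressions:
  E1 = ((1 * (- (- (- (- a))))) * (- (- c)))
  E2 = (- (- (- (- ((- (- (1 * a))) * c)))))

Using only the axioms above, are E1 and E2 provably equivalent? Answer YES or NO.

1. [neg_neg →] (- (- (- (- a))))  →  (- (- a));  E1 = ((1 * (- (- a))) * (- (- c)))
2. [neg_neg →] (- (- c))  →  c;  E1 = ((1 * (- (- a))) * c)
3. [neg_neg →] (- (- a))  →  a;  E1 = ((1 * a) * c)
4. [neg_neg ←] ((1 * a) * c)  →  (- (- ((1 * a) * c)))
5. [neg_neg ←] (- (- ((1 * a) * c)))  →  (- (- (- (- ((1 * a) * c)))))
6. [neg_neg ←] (1 * a)  →  (- (- (1 * a)));  this is E2

YES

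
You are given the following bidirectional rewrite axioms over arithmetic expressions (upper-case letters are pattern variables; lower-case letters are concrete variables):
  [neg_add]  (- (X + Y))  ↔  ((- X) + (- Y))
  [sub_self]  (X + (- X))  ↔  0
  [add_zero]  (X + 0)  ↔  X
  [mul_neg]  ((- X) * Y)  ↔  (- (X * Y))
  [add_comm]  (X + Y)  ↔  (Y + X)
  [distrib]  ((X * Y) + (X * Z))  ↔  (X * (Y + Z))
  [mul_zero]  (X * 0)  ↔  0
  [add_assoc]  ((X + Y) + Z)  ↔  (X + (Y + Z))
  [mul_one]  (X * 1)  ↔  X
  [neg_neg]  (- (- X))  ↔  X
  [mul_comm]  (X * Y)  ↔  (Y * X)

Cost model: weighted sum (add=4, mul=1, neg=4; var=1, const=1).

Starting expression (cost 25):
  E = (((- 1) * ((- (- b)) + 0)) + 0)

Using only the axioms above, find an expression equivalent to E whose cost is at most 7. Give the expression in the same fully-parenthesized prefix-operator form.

((- 1) * b)   [cost 7]

(1) (((- 1) * ((- (- b)) + 0)) + 0)  =[add_zero →]=  ((- 1) * ((- (- b)) + 0))
(2) (- (- b))  =[neg_neg →]=  b    ⊢ ((- 1) * (b + 0))
(3) (b + 0)  =[add_zero →]=  b    ⊢ cost 7, within 7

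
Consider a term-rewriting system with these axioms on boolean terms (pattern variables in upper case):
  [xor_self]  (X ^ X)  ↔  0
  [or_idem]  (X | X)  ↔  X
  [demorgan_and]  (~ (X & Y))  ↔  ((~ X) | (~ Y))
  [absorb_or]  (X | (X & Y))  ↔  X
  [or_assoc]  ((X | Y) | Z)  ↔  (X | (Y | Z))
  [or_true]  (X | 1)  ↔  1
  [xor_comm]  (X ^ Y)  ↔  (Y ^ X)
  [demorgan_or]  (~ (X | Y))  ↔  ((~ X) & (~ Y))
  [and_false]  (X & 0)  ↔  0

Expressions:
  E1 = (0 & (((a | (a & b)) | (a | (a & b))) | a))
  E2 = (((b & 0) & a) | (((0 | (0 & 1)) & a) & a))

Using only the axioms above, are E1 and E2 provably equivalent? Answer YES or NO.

YES

(1) ((a | (a & b)) | (a | (a & b)))  =[or_idem →]=  (a | (a & b))    ⊢ (0 & ((a | (a & b)) | a))
(2) (a | (a & b))  =[absorb_or →]=  a    ⊢ (0 & (a | a))
(3) (a | a)  =[or_idem →]=  a    ⊢ (0 & a)
(4) (0 & a)  =[absorb_or ←]=  ((0 & a) | ((0 & a) & a))
(5) 0  =[and_false ←]=  (b & 0)    ⊢ (((b & 0) & a) | ((0 & a) & a))
(6) 0  =[absorb_or ←]=  (0 | (0 & 1))    ⊢ E2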